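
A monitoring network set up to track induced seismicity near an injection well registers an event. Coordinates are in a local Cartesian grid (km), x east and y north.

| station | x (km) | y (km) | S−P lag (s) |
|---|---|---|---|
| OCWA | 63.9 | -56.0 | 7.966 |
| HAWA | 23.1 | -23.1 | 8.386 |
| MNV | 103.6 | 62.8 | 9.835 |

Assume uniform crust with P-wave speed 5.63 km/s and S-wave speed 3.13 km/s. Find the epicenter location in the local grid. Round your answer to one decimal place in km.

x ≈ 78.2 km, y ≈ -1.7 km

Distance from S−P lag: d = Δt · v_P v_S / (v_P − v_S) = Δt · (5.63·3.13)/(5.63−3.13) ≈ 7.0488·Δt.
So d_OCWA = 56.15, d_HAWA = 59.11, d_MNV = 69.32 km.
Circle about each station: (x − 63.9)² + (y + 56.0)² = 56.15²; (x − 23.1)² + (y + 23.1)² = 59.11²; (x − 103.6)² + (y − 62.8)² = 69.32².
Subtracting pairs of circle equations eliminates x²+y² and gives linear equations (the radical axes):
-81.6 x + 65.8 y = -6493.16
79.4 x + 237.6 y = 5805.15
Solving the 2×2 system: x ≈ 78.2, y ≈ -1.7 km.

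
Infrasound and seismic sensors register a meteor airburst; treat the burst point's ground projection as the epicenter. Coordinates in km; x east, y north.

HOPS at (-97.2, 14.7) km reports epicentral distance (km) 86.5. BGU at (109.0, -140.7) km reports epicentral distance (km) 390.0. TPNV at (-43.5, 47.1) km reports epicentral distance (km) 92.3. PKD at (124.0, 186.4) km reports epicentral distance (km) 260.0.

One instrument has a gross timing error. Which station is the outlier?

BGU

Solve using three stations at a time. Using HOPS, TPNV, PKD (subtract circle equations pairwise → linear system) gives (x, y) ≈ (-120.4, 97.9).
Distances from that point to each station vs reported:
  HOPS: calculated 86.4 vs reported 86.5 → residual 0.1 km
  BGU: calculated 331.0 vs reported 390.0 → residual 59.0 km
  TPNV: calculated 92.2 vs reported 92.3 → residual 0.1 km
  PKD: calculated 260.0 vs reported 260.0 → residual 0.0 km
HOPS, TPNV, PKD are mutually consistent (residuals ≈ 0); BGU is off by 59.0 km.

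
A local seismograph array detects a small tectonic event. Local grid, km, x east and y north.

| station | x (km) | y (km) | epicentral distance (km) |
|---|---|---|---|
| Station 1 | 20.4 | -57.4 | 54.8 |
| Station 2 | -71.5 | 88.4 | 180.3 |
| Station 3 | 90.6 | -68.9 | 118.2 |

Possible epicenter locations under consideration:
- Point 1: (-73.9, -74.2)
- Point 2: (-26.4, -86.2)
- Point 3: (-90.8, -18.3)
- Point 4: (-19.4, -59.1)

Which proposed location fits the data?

Point 2

For each candidate, compare |candidate − station| to the reported distance:
Point 1: residuals Station 1 41.0, Station 2 17.7, Station 3 46.4 → max 46.4 km
Point 2: residuals Station 1 0.2, Station 2 0.0, Station 3 0.1 → max 0.2 km
Point 3: residuals Station 1 63.1, Station 2 71.9, Station 3 70.1 → max 71.9 km
Point 4: residuals Station 1 15.0, Station 2 23.9, Station 3 7.8 → max 23.9 km
Only Point 2 has all residuals ≈ 0.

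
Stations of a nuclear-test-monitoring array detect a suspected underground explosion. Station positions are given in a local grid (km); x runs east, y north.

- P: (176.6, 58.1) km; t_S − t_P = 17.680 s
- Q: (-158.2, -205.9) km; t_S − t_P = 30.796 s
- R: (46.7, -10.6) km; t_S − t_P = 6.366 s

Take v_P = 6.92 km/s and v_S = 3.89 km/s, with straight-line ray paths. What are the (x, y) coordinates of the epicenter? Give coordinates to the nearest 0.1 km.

73.5 km east, -60.4 km north

Distance from S−P lag: d = Δt · v_P v_S / (v_P − v_S) = Δt · (6.92·3.89)/(6.92−3.89) ≈ 8.8841·Δt.
So d_P = 157.07, d_Q = 273.59, d_R = 56.56 km.
Circle about each station: (x − 176.6)² + (y − 58.1)² = 157.07²; (x + 158.2)² + (y + 205.9)² = 273.59²; (x − 46.7)² + (y + 10.6)² = 56.56².
Subtracting pairs of circle equations eliminates x²+y² and gives linear equations (the radical axes):
-669.6 x − 528.0 y = -17321.62
-259.8 x − 137.4 y = -10797.97
Solving the 2×2 system: x ≈ 73.5, y ≈ -60.4 km.
Check against P (with the unrounded x, y): √((x − 176.6)²+(y − 58.1)²) = 157.09 ≈ 157.07 km. ✓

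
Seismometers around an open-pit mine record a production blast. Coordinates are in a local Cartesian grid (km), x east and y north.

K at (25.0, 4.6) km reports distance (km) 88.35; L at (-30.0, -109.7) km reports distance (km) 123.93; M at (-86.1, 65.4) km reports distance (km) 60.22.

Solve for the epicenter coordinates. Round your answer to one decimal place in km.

Circle about each station: (x − 25.0)² + (y − 4.6)² = 88.35²; (x + 30.0)² + (y + 109.7)² = 123.93²; (x + 86.1)² + (y − 65.4)² = 60.22².
Subtracting pairs of circle equations eliminates x²+y² and gives linear equations (the radical axes):
-110.0 x − 228.6 y = 4735.01
-222.2 x + 121.6 y = 15223.48
Solving the 2×2 system: x ≈ -63.2, y ≈ 9.7 km.

x ≈ -63.2 km, y ≈ 9.7 km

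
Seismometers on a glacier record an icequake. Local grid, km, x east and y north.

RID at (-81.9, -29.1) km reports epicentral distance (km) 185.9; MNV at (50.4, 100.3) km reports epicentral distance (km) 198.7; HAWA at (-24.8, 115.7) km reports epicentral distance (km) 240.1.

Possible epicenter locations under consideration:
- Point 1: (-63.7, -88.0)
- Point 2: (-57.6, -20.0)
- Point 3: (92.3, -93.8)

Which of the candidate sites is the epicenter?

Point 3

For each candidate, compare |candidate − station| to the reported distance:
Point 1: residuals RID 124.3, MNV 21.5, HAWA 32.7 → max 124.3 km
Point 2: residuals RID 160.0, MNV 37.0, HAWA 100.5 → max 160.0 km
Point 3: residuals RID 0.1, MNV 0.1, HAWA 0.1 → max 0.1 km
Only Point 3 has all residuals ≈ 0.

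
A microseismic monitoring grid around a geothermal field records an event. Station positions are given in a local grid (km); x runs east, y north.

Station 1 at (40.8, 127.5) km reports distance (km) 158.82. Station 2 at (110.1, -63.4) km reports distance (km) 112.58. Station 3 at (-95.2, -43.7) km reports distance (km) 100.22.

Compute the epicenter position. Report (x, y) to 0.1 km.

3.6 km east, -26.9 km north

Circle about each station: (x − 40.8)² + (y − 127.5)² = 158.82²; (x − 110.1)² + (y + 63.4)² = 112.58²; (x + 95.2)² + (y + 43.7)² = 100.22².
Subtracting pairs of circle equations eliminates x²+y² and gives linear equations (the radical axes):
138.6 x − 381.8 y = 10770.22
-272.0 x − 342.4 y = 8231.58
Solving the 2×2 system: x ≈ 3.6, y ≈ -26.9 km.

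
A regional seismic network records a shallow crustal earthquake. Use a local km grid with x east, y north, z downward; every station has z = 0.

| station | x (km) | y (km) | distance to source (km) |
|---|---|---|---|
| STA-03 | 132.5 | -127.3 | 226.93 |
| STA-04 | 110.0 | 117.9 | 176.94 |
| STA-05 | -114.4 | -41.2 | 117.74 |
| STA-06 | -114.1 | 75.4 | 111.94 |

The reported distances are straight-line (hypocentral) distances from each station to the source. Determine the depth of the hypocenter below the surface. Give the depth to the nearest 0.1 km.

Each station gives a sphere (x−x_i)² + (y−y_i)² + z² = d_i² (stations at z=0).
Subtracting the STA-03 sphere from STA-04 and STA-05: z² cancels, leaving linear equations in x and y:
-45.0 x + 490.4 y = 12428.33
-493.8 x + 172.2 y = 18657.78
Solving: x ≈ -29.903, y ≈ 22.599 km (keep extra digits for the depth step; rounded: -29.9, 22.6).
Then from the STA-03 sphere: z² = 226.93² − (x − 132.5)² − (y + 127.3)² with x = -29.903, y = 22.599, so z ≈ 51.505 ≈ 51.5 km.

51.5 km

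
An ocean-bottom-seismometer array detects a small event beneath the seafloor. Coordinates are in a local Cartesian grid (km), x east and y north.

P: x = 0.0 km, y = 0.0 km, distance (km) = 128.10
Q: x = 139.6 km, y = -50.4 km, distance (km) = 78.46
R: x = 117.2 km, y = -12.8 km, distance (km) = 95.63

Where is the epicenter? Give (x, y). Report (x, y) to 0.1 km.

79.3 km east, -100.6 km north

Circle about each station: x² + y² = 128.10²; (x − 139.6)² + (y + 50.4)² = 78.46²; (x − 117.2)² + (y + 12.8)² = 95.63².
Subtracting the P equation from the Q and R equations removes the quadratic terms:
279.2 x − 100.8 y = 32281.96
234.4 x − 25.6 y = 21164.19
Solving the 2×2 system: x ≈ 79.3, y ≈ -100.6 km.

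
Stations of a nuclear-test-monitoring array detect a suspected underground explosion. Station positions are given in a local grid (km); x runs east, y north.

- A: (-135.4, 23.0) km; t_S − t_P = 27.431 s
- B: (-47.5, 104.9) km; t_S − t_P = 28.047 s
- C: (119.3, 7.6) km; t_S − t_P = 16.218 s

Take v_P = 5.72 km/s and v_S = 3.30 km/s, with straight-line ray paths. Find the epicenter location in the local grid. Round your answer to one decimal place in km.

43.8 km east, -93.9 km north

Distance from S−P lag: d = Δt · v_P v_S / (v_P − v_S) = Δt · (5.72·3.30)/(5.72−3.30) ≈ 7.8000·Δt.
So d_A = 213.96, d_B = 218.77, d_C = 126.50 km.
Circle about each station: (x + 135.4)² + (y − 23.0)² = 213.96²; (x + 47.5)² + (y − 104.9)² = 218.77²; (x − 119.3)² + (y − 7.6)² = 126.50².
Subtracting pairs of circle equations eliminates x²+y² and gives linear equations (the radical axes):
175.8 x + 163.8 y = -7683.33
509.4 x − 30.8 y = 25204.72
Solving the 2×2 system: x ≈ 43.8, y ≈ -93.9 km.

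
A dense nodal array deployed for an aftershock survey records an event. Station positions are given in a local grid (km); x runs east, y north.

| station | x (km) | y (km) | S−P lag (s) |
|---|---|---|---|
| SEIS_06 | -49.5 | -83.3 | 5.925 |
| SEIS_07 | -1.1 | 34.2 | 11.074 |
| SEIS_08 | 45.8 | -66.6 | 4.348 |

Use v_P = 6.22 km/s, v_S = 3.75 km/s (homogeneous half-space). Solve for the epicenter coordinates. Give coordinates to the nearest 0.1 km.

4.9 km east, -70.2 km north

Distance from S−P lag: d = Δt · v_P v_S / (v_P − v_S) = Δt · (6.22·3.75)/(6.22−3.75) ≈ 9.4433·Δt.
So d_SEIS_06 = 55.95, d_SEIS_07 = 104.58, d_SEIS_08 = 41.06 km.
Circle about each station: (x + 49.5)² + (y + 83.3)² = 55.95²; (x + 1.1)² + (y − 34.2)² = 104.58²; (x − 45.8)² + (y + 66.6)² = 41.06².
Subtracting the SEIS_06 equation from the SEIS_07 and SEIS_08 equations removes the quadratic terms:
96.8 x + 235.0 y = -16024.86
190.6 x + 33.4 y = -1411.46
Solving the 2×2 system: x ≈ 4.9, y ≈ -70.2 km.
Check against SEIS_06 (with the unrounded x, y): √((x + 49.5)²+(y + 83.3)²) = 55.95 ≈ 55.95 km. ✓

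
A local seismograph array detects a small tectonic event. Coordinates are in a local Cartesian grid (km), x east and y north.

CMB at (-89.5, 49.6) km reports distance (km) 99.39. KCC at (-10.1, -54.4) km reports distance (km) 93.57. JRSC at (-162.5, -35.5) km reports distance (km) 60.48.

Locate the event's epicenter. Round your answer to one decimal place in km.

x ≈ -103.5 km, y ≈ -48.8 km

Circle about each station: (x + 89.5)² + (y − 49.6)² = 99.39²; (x + 10.1)² + (y + 54.4)² = 93.57²; (x + 162.5)² + (y + 35.5)² = 60.48².
Subtracting the CMB equation from the KCC and JRSC equations removes the quadratic terms:
158.8 x − 208.0 y = -6286.01
-146.0 x − 170.2 y = 23416.63
Solving the 2×2 system: x ≈ -103.5, y ≈ -48.8 km.
Check against CMB (with the unrounded x, y): √((x + 89.5)²+(y − 49.6)²) = 99.39 ≈ 99.39 km. ✓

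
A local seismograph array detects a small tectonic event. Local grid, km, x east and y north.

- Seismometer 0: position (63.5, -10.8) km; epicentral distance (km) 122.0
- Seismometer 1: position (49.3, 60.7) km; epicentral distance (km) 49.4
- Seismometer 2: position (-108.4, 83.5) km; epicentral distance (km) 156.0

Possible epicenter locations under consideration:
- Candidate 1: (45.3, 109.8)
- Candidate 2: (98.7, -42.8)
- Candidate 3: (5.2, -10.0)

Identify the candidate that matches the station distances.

For each candidate, compare |candidate − station| to the reported distance:
Candidate 1: residuals Seismometer 0 0.0, Seismometer 1 0.1, Seismometer 2 0.1 → max 0.1 km
Candidate 2: residuals Seismometer 0 74.4, Seismometer 1 65.3, Seismometer 2 86.6 → max 86.6 km
Candidate 3: residuals Seismometer 0 63.7, Seismometer 1 33.9, Seismometer 2 8.9 → max 63.7 km
Only Candidate 1 has all residuals ≈ 0.

Candidate 1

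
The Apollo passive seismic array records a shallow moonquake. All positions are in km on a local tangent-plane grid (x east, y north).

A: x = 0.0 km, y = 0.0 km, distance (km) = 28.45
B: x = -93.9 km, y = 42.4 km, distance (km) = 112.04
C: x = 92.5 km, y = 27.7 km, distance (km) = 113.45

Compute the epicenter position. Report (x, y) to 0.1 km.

(-6.5, -27.7)

Circle about each station: x² + y² = 28.45²; (x + 93.9)² + (y − 42.4)² = 112.04²; (x − 92.5)² + (y − 27.7)² = 113.45².
Subtracting pairs of circle equations eliminates x²+y² and gives linear equations (the radical axes):
-187.8 x + 84.8 y = -1128.59
185.0 x + 55.4 y = -2737.96
Solving the 2×2 system: x ≈ -6.5, y ≈ -27.7 km.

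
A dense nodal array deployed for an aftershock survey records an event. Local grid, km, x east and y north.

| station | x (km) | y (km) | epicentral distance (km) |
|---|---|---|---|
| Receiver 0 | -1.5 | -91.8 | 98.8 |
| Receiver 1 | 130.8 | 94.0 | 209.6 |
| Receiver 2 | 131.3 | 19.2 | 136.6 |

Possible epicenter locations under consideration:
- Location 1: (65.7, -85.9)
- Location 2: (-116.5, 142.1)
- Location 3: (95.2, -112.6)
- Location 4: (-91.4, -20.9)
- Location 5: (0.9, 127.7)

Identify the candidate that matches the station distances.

For each candidate, compare |candidate − station| to the reported distance:
Location 1: residuals Receiver 0 31.3, Receiver 1 18.3, Receiver 2 12.7 → max 31.3 km
Location 2: residuals Receiver 0 161.8, Receiver 1 42.3, Receiver 2 140.0 → max 161.8 km
Location 3: residuals Receiver 0 0.1, Receiver 1 0.0, Receiver 2 0.1 → max 0.1 km
Location 4: residuals Receiver 0 15.7, Receiver 1 40.5, Receiver 2 89.7 → max 89.7 km
Location 5: residuals Receiver 0 120.7, Receiver 1 75.4, Receiver 2 33.0 → max 120.7 km
Only Location 3 has all residuals ≈ 0.

Location 3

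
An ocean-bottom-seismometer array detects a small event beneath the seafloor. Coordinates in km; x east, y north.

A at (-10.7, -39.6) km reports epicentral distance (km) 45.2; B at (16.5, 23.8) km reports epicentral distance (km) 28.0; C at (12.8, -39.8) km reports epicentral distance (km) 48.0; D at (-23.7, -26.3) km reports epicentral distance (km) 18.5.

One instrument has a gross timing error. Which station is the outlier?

D

Solve using three stations at a time. Using A, B, C (subtract circle equations pairwise → linear system) gives (x, y) ≈ (-4.1, 5.0).
Distances from that point to each station vs reported:
  A: calculated 45.1 vs reported 45.2 → residual 0.1 km
  B: calculated 27.9 vs reported 28.0 → residual 0.1 km
  C: calculated 47.9 vs reported 48.0 → residual 0.1 km
  D: calculated 37.0 vs reported 18.5 → residual 18.5 km
A, B, C are mutually consistent (residuals ≈ 0); D is off by 18.5 km.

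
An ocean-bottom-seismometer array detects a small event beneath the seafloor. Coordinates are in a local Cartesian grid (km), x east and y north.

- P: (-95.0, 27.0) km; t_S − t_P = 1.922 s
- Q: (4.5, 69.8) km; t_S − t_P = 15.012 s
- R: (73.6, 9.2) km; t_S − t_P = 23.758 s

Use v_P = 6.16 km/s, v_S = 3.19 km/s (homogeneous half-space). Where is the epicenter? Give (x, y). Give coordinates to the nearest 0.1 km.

Distance from S−P lag: d = Δt · v_P v_S / (v_P − v_S) = Δt · (6.16·3.19)/(6.16−3.19) ≈ 6.6163·Δt.
So d_P = 12.72, d_Q = 99.32, d_R = 157.19 km.
Circle about each station: (x + 95.0)² + (y − 27.0)² = 12.72²; (x − 4.5)² + (y − 69.8)² = 99.32²; (x − 73.6)² + (y − 9.2)² = 157.19².
Subtracting pairs of circle equations eliminates x²+y² and gives linear equations (the radical axes):
199.0 x + 85.6 y = -14564.37
337.2 x − 35.6 y = -28799.30
Solving the 2×2 system: x ≈ -83.0, y ≈ 22.8 km.

(-83.0, 22.8)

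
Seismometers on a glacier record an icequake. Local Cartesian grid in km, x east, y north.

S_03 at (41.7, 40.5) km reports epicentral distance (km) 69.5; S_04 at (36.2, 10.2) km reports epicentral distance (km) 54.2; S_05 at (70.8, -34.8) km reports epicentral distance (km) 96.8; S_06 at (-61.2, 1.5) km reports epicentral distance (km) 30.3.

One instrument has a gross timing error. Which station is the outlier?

Solve using three stations at a time. Using S_03, S_04, S_05 (subtract circle equations pairwise → linear system) gives (x, y) ≈ (-17.7, 4.4).
Distances from that point to each station vs reported:
  S_03: calculated 69.5 vs reported 69.5 → residual 0.0 km
  S_04: calculated 54.2 vs reported 54.2 → residual 0.0 km
  S_05: calculated 96.8 vs reported 96.8 → residual 0.0 km
  S_06: calculated 43.6 vs reported 30.3 → residual 13.3 km
S_03, S_04, S_05 are mutually consistent (residuals ≈ 0); S_06 is off by 13.3 km.

S_06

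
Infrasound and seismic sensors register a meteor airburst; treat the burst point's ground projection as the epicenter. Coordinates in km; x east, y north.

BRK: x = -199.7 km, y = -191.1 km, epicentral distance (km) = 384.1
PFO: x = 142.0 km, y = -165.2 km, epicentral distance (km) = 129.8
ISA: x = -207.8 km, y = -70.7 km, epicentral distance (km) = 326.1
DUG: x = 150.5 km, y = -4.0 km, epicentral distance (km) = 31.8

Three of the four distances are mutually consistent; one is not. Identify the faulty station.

Solve using three stations at a time. Using BRK, PFO, DUG (subtract circle equations pairwise → linear system) gives (x, y) ≈ (151.6, -35.8).
Distances from that point to each station vs reported:
  BRK: calculated 384.1 vs reported 384.1 → residual 0.0 km
  PFO: calculated 129.8 vs reported 129.8 → residual 0.0 km
  ISA: calculated 361.1 vs reported 326.1 → residual 35.0 km
  DUG: calculated 31.8 vs reported 31.8 → residual 0.0 km
BRK, PFO, DUG are mutually consistent (residuals ≈ 0); ISA is off by 35.0 km.

ISA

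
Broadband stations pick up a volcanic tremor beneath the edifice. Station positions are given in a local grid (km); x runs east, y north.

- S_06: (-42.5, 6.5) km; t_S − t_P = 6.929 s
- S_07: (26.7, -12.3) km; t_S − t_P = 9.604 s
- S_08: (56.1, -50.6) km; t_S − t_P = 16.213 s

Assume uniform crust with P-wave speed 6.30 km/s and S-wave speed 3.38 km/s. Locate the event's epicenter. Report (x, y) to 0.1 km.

-11.5 km east, 46.4 km north

Distance from S−P lag: d = Δt · v_P v_S / (v_P − v_S) = Δt · (6.30·3.38)/(6.30−3.38) ≈ 7.2925·Δt.
So d_S_06 = 50.53, d_S_07 = 70.04, d_S_08 = 118.23 km.
Circle about each station: (x + 42.5)² + (y − 6.5)² = 50.53²; (x − 26.7)² + (y + 12.3)² = 70.04²; (x − 56.1)² + (y + 50.6)² = 118.23².
Subtracting pairs of circle equations eliminates x²+y² and gives linear equations (the radical axes):
138.4 x − 37.6 y = -3336.64
197.2 x − 114.2 y = -7565.98
Solving the 2×2 system: x ≈ -11.5, y ≈ 46.4 km.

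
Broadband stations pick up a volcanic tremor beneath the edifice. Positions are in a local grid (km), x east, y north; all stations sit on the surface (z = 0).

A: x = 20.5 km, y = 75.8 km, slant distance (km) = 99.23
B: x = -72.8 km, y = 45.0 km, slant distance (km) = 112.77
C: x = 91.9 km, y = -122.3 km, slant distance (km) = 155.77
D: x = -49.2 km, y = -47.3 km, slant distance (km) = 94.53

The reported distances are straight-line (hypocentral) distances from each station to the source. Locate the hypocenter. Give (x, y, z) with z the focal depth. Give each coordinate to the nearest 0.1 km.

Each station gives a sphere (x−x_i)² + (y−y_i)² + z² = d_i² (stations at z=0).
Subtracting the A sphere from B and C: z² cancels, leaving linear equations in x and y:
-186.6 x − 61.6 y = -1711.53
142.8 x − 396.2 y = 2819.31
Solving: x ≈ 10.296, y ≈ -3.405 km (keep extra digits for the depth step; rounded: 10.3, -3.4).
Then from the A sphere: z² = 99.23² − (x − 20.5)² − (y − 75.8)² with x = 10.296, y = -3.405, so z ≈ 58.899 ≈ 58.9 km.
Check against D (with the unrounded solution): distance 94.53 ≈ 94.53 km. ✓

x ≈ 10.3 km, y ≈ -3.4 km, depth ≈ 58.9 km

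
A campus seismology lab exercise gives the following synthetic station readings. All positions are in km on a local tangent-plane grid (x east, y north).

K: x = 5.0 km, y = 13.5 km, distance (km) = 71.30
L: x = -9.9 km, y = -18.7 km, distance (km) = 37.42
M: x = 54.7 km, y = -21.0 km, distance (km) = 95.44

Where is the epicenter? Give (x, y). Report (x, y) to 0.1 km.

-38.1 km east, -43.3 km north

Circle about each station: (x − 5.0)² + (y − 13.5)² = 71.30²; (x + 9.9)² + (y + 18.7)² = 37.42²; (x − 54.7)² + (y + 21.0)² = 95.44².
Subtracting pairs of circle equations eliminates x²+y² and gives linear equations (the radical axes):
-29.8 x − 64.4 y = 3923.88
99.4 x − 69.0 y = -799.26
Solving the 2×2 system: x ≈ -38.1, y ≈ -43.3 km.
Check against K (with the unrounded x, y): √((x − 5.0)²+(y − 13.5)²) = 71.30 ≈ 71.30 km. ✓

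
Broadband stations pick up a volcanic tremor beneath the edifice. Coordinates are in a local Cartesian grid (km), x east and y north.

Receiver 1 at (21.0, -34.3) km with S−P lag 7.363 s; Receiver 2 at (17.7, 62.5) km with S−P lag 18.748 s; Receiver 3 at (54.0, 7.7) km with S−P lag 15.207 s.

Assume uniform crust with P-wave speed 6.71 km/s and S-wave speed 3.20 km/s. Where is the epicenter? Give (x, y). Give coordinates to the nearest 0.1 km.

(-22.8, -44.8)

Distance from S−P lag: d = Δt · v_P v_S / (v_P − v_S) = Δt · (6.71·3.20)/(6.71−3.20) ≈ 6.1174·Δt.
So d_Receiver 1 = 45.04, d_Receiver 2 = 114.69, d_Receiver 3 = 93.03 km.
Circle about each station: (x − 21.0)² + (y + 34.3)² = 45.04²; (x − 17.7)² + (y − 62.5)² = 114.69²; (x − 54.0)² + (y − 7.7)² = 93.03².
Subtracting the Receiver 1 equation from the Receiver 2 and Receiver 3 equations removes the quadratic terms:
-6.6 x + 193.6 y = -8523.14
66.0 x + 84.0 y = -5268.18
Solving the 2×2 system: x ≈ -22.8, y ≈ -44.8 km.
Check against Receiver 1 (with the unrounded x, y): √((x − 21.0)²+(y + 34.3)²) = 45.04 ≈ 45.04 km. ✓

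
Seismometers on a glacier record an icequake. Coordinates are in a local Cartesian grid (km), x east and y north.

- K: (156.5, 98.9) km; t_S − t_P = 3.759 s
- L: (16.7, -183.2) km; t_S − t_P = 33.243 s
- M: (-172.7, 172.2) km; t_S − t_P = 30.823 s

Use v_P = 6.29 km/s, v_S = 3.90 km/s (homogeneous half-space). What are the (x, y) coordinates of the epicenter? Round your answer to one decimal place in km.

Distance from S−P lag: d = Δt · v_P v_S / (v_P − v_S) = Δt · (6.29·3.90)/(6.29−3.90) ≈ 10.2640·Δt.
So d_K = 38.58, d_L = 341.21, d_M = 316.37 km.
Circle about each station: (x − 156.5)² + (y − 98.9)² = 38.58²; (x − 16.7)² + (y + 183.2)² = 341.21²; (x + 172.7)² + (y − 172.2)² = 316.37².
Subtracting pairs of circle equations eliminates x²+y² and gives linear equations (the radical axes):
-279.6 x − 564.2 y = -115368.18
-658.4 x + 146.6 y = -73396.89
Solving the 2×2 system: x ≈ 141.4, y ≈ 134.4 km.

x ≈ 141.4 km, y ≈ 134.4 km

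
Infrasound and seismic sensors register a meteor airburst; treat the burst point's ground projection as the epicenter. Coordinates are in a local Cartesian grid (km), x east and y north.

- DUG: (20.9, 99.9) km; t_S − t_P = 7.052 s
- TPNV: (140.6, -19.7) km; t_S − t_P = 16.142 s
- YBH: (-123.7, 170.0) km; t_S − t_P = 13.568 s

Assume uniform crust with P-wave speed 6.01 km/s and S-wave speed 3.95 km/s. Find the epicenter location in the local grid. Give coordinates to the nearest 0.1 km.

Distance from S−P lag: d = Δt · v_P v_S / (v_P − v_S) = Δt · (6.01·3.95)/(6.01−3.95) ≈ 11.5240·Δt.
So d_DUG = 81.27, d_TPNV = 186.02, d_YBH = 156.36 km.
Circle about each station: (x − 20.9)² + (y − 99.9)² = 81.27²; (x − 140.6)² + (y + 19.7)² = 186.02²; (x + 123.7)² + (y − 170.0)² = 156.36².
Subtracting the DUG equation from the TPNV and YBH equations removes the quadratic terms:
239.4 x − 239.2 y = -18259.00
-289.2 x + 140.2 y = 15941.23
Solving the 2×2 system: x ≈ -35.2, y ≈ 41.1 km.
Check against DUG (with the unrounded x, y): √((x − 20.9)²+(y − 99.9)²) = 81.25 ≈ 81.27 km. ✓

x ≈ -35.2 km, y ≈ 41.1 km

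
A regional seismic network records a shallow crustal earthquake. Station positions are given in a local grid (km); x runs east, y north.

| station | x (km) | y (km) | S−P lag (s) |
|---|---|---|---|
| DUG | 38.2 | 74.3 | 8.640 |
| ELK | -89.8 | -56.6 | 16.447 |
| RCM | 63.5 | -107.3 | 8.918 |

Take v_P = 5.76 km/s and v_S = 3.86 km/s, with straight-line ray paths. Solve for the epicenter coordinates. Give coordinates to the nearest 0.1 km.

Distance from S−P lag: d = Δt · v_P v_S / (v_P − v_S) = Δt · (5.76·3.86)/(5.76−3.86) ≈ 11.7019·Δt.
So d_DUG = 101.10, d_ELK = 192.46, d_RCM = 104.36 km.
Circle about each station: (x − 38.2)² + (y − 74.3)² = 101.10²; (x + 89.8)² + (y + 56.6)² = 192.46²; (x − 63.5)² + (y + 107.3)² = 104.36².
Subtracting the DUG equation from the ELK and RCM equations removes the quadratic terms:
-256.0 x − 261.8 y = -22531.77
50.6 x − 363.2 y = 7896.01
Solving the 2×2 system: x ≈ 96.5, y ≈ -8.3 km.
Check against DUG (with the unrounded x, y): √((x − 38.2)²+(y − 74.3)²) = 101.10 ≈ 101.10 km. ✓

(96.5, -8.3)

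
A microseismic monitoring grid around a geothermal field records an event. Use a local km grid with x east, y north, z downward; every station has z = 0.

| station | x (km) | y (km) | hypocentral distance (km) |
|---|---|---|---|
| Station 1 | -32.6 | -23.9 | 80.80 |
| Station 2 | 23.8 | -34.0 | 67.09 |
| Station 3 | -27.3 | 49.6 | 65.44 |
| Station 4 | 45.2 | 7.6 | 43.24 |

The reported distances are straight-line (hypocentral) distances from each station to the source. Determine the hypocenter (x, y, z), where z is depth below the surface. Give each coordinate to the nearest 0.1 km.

Each station gives a sphere (x−x_i)² + (y−y_i)² + z² = d_i² (stations at z=0).
Subtracting the Station 1 sphere from Station 2 and Station 3: z² cancels, leaving linear equations in x and y:
112.8 x − 20.2 y = 2116.04
10.6 x + 147.0 y = 3817.73
Solving: x ≈ 23.112, y ≈ 24.304 km (keep extra digits for the depth step; rounded: 23.1, 24.3).
Then from the Station 1 sphere: z² = 80.80² − (x + 32.6)² − (y + 23.9)² with x = 23.112, y = 24.304, so z ≈ 33.184 ≈ 33.2 km.
Check against Station 4 (with the unrounded solution): distance 43.22 ≈ 43.24 km. ✓

x ≈ 23.1 km, y ≈ 24.3 km, depth ≈ 33.2 km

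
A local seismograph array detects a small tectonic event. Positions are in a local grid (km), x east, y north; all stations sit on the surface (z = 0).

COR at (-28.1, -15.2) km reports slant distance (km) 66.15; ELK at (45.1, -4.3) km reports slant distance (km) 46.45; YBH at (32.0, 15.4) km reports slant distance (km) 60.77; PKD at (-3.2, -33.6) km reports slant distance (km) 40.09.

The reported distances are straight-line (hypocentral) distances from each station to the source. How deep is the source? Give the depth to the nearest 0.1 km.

24.0 km

Each station gives a sphere (x−x_i)² + (y−y_i)² + z² = d_i² (stations at z=0).
Subtracting the COR sphere from ELK and YBH: z² cancels, leaving linear equations in x and y:
146.4 x + 21.8 y = 3250.07
120.2 x + 61.2 y = 923.34
Solving: x ≈ 28.201, y ≈ -40.301 km (keep extra digits for the depth step; rounded: 28.2, -40.3).
Then from the COR sphere: z² = 66.15² − (x + 28.1)² − (y + 15.2)² with x = 28.201, y = -40.301, so z ≈ 23.999 ≈ 24.0 km.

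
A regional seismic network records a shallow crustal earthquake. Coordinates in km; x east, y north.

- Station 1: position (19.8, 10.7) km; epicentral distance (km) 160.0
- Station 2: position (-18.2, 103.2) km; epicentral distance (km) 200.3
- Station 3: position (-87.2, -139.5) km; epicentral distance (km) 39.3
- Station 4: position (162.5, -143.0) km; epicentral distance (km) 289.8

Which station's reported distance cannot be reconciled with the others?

Station 3

Solve using three stations at a time. Using Station 1, Station 2, Station 4 (subtract circle equations pairwise → linear system) gives (x, y) ≈ (-117.9, -70.3).
Distances from that point to each station vs reported:
  Station 1: calculated 159.7 vs reported 160.0 → residual 0.3 km
  Station 2: calculated 200.1 vs reported 200.3 → residual 0.2 km
  Station 3: calculated 75.7 vs reported 39.3 → residual 36.4 km
  Station 4: calculated 289.7 vs reported 289.8 → residual 0.1 km
Station 1, Station 2, Station 4 are mutually consistent (residuals ≈ 0); Station 3 is off by 36.4 km.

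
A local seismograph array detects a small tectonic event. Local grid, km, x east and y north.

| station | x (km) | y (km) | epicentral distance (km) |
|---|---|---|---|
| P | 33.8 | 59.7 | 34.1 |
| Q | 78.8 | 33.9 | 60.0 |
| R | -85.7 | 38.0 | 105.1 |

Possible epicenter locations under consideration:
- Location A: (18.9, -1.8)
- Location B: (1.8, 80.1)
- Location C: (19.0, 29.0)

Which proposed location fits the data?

For each candidate, compare |candidate − station| to the reported distance:
Location A: residuals P 29.2, Q 9.7, R 6.8 → max 29.2 km
Location B: residuals P 3.8, Q 29.8, R 8.0 → max 29.8 km
Location C: residuals P 0.0, Q 0.0, R 0.0 → max 0.0 km
Only Location C has all residuals ≈ 0.

Location C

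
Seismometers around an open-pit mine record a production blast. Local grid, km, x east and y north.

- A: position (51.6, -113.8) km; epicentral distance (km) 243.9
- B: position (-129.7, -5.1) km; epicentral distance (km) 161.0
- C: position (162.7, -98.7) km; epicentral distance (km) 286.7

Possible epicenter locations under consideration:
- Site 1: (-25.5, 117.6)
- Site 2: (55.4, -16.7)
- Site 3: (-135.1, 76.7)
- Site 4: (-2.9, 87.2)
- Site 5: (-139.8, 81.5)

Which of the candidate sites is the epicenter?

For each candidate, compare |candidate − station| to the reported distance:
Site 1: residuals A 0.0, B 0.0, C 0.0 → max 0.0 km
Site 2: residuals A 146.7, B 24.5, C 151.7 → max 151.7 km
Site 3: residuals A 22.8, B 79.0, C 58.9 → max 79.0 km
Site 4: residuals A 35.6, B 4.2, C 37.7 → max 37.7 km
Site 5: residuals A 29.6, B 73.8, C 65.4 → max 73.8 km
Only Site 1 has all residuals ≈ 0.

Site 1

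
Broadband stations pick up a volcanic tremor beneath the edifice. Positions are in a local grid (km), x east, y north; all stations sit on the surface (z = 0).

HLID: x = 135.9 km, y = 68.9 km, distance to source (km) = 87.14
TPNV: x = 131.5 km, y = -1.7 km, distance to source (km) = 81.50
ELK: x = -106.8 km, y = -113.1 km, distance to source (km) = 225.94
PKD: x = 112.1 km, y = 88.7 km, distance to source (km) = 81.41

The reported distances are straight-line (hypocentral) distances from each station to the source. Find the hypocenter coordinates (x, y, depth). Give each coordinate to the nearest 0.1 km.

(64.1, 31.2, 31.9)

Each station gives a sphere (x−x_i)² + (y−y_i)² + z² = d_i² (stations at z=0).
Subtracting the HLID sphere from TPNV and ELK: z² cancels, leaving linear equations in x and y:
-8.8 x − 141.2 y = -4969.75
-485.4 x − 364.0 y = -42473.67
Solving: x ≈ 64.105, y ≈ 31.201 km (keep extra digits for the depth step; rounded: 64.1, 31.2).
Then from the HLID sphere: z² = 87.14² − (x − 135.9)² − (y − 68.9)² with x = 64.105, y = 31.201, so z ≈ 31.901 ≈ 31.9 km.
Check against PKD (with the unrounded solution): distance 81.41 ≈ 81.41 km. ✓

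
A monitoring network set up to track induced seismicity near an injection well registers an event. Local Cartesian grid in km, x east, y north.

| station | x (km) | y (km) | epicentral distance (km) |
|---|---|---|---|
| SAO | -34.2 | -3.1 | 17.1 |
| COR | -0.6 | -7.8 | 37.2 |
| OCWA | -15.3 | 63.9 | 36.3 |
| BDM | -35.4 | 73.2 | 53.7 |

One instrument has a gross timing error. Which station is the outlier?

SAO

Solve using three stations at a time. Using COR, OCWA, BDM (subtract circle equations pairwise → linear system) gives (x, y) ≈ (-4.6, 29.2).
Distances from that point to each station vs reported:
  SAO: calculated 43.8 vs reported 17.1 → residual 26.7 km
  COR: calculated 37.2 vs reported 37.2 → residual 0.0 km
  OCWA: calculated 36.3 vs reported 36.3 → residual 0.0 km
  BDM: calculated 53.7 vs reported 53.7 → residual 0.0 km
COR, OCWA, BDM are mutually consistent (residuals ≈ 0); SAO is off by 26.7 km.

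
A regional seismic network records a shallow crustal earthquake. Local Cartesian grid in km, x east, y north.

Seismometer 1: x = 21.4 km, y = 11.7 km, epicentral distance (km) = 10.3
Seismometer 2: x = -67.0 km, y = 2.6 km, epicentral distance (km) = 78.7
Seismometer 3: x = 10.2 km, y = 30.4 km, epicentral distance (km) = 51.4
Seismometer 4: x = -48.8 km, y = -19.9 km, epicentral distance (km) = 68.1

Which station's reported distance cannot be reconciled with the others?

Solve using three stations at a time. Using Seismometer 1, Seismometer 2, Seismometer 4 (subtract circle equations pairwise → linear system) gives (x, y) ≈ (11.1, 12.6).
Distances from that point to each station vs reported:
  Seismometer 1: calculated 10.4 vs reported 10.3 → residual 0.1 km
  Seismometer 2: calculated 78.7 vs reported 78.7 → residual 0.0 km
  Seismometer 3: calculated 17.9 vs reported 51.4 → residual 33.5 km
  Seismometer 4: calculated 68.1 vs reported 68.1 → residual 0.0 km
Seismometer 1, Seismometer 2, Seismometer 4 are mutually consistent (residuals ≈ 0); Seismometer 3 is off by 33.5 km.

Seismometer 3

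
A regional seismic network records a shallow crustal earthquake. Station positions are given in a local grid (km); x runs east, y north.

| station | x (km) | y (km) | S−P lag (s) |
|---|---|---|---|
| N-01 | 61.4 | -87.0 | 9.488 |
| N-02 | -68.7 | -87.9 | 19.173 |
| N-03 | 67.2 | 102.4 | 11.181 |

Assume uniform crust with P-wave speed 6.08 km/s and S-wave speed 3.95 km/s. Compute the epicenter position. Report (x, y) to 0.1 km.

(131.4, -6.1)

Distance from S−P lag: d = Δt · v_P v_S / (v_P − v_S) = Δt · (6.08·3.95)/(6.08−3.95) ≈ 11.2751·Δt.
So d_N-01 = 106.98, d_N-02 = 216.18, d_N-03 = 126.07 km.
Circle about each station: (x − 61.4)² + (y + 87.0)² = 106.98²; (x + 68.7)² + (y + 87.9)² = 216.18²; (x − 67.2)² + (y − 102.4)² = 126.07².
Subtracting the N-01 equation from the N-02 and N-03 equations removes the quadratic terms:
-260.2 x − 1.8 y = -34181.93
11.6 x + 378.8 y = -786.28
Solving the 2×2 system: x ≈ 131.4, y ≈ -6.1 km.
Check against N-01 (with the unrounded x, y): √((x − 61.4)²+(y + 87.0)²) = 106.99 ≈ 106.98 km. ✓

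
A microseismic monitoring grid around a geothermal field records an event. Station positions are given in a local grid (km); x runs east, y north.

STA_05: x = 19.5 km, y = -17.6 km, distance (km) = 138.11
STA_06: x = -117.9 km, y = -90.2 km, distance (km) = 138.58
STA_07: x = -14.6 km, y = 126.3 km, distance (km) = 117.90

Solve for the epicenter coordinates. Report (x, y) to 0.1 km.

(-102.3, 47.5)

Circle about each station: (x − 19.5)² + (y + 17.6)² = 138.11²; (x + 117.9)² + (y + 90.2)² = 138.58²; (x + 14.6)² + (y − 126.3)² = 117.90².
Subtracting pairs of circle equations eliminates x²+y² and gives linear equations (the radical axes):
-274.8 x − 145.2 y = 21216.40
-68.2 x + 287.8 y = 20648.80
Solving the 2×2 system: x ≈ -102.3, y ≈ 47.5 km.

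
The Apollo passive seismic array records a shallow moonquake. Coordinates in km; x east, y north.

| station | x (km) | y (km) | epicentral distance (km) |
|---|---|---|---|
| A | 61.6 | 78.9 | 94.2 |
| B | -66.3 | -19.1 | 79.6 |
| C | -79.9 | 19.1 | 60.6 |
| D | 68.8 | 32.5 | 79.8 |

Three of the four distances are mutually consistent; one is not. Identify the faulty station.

D

Solve using three stations at a time. Using A, B, C (subtract circle equations pairwise → linear system) gives (x, y) ≈ (-28.3, 50.8).
Distances from that point to each station vs reported:
  A: calculated 94.2 vs reported 94.2 → residual 0.0 km
  B: calculated 79.6 vs reported 79.6 → residual 0.0 km
  C: calculated 60.6 vs reported 60.6 → residual 0.0 km
  D: calculated 98.8 vs reported 79.8 → residual 19.0 km
A, B, C are mutually consistent (residuals ≈ 0); D is off by 19.0 km.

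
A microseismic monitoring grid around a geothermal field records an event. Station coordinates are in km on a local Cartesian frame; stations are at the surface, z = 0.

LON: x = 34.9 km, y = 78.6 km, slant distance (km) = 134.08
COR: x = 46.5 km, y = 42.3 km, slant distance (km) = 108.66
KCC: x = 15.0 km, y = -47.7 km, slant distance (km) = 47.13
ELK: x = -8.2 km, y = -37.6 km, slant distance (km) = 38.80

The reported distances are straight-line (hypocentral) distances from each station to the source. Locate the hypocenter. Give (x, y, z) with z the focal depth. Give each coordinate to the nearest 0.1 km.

Each station gives a sphere (x−x_i)² + (y−y_i)² + z² = d_i² (stations at z=0).
Subtracting the LON sphere from COR and KCC: z² cancels, leaving linear equations in x and y:
23.2 x − 72.6 y = 2726.02
-39.8 x − 252.6 y = 10860.53
Solving: x ≈ -11.415, y ≈ -41.196 km (keep extra digits for the depth step; rounded: -11.4, -41.2).
Then from the LON sphere: z² = 134.08² − (x − 34.9)² − (y − 78.6)² with x = -11.415, y = -41.196, so z ≈ 38.487 ≈ 38.5 km.
Check against ELK (with the unrounded solution): distance 38.79 ≈ 38.80 km. ✓

(-11.4, -41.2, 38.5)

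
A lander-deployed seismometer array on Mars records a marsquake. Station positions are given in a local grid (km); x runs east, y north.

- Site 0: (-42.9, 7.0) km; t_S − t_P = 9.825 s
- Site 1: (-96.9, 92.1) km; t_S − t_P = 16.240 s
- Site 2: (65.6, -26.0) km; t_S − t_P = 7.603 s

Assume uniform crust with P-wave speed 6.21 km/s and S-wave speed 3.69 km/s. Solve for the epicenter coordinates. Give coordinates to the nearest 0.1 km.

(40.7, 38.5)

Distance from S−P lag: d = Δt · v_P v_S / (v_P − v_S) = Δt · (6.21·3.69)/(6.21−3.69) ≈ 9.0932·Δt.
So d_Site 0 = 89.34, d_Site 1 = 147.67, d_Site 2 = 69.14 km.
Circle about each station: (x + 42.9)² + (y − 7.0)² = 89.34²; (x + 96.9)² + (y − 92.1)² = 147.67²; (x − 65.6)² + (y + 26.0)² = 69.14².
Subtracting the Site 0 equation from the Site 1 and Site 2 equations removes the quadratic terms:
-108.0 x + 170.2 y = 2157.82
217.0 x − 66.0 y = 6291.25
Solving the 2×2 system: x ≈ 40.7, y ≈ 38.5 km.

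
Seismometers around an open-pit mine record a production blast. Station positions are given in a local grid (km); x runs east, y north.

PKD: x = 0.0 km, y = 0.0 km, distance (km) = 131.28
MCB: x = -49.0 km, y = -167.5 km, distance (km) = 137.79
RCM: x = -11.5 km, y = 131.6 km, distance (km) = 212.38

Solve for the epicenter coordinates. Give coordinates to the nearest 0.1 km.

Circle about each station: x² + y² = 131.28²; (x + 49.0)² + (y + 167.5)² = 137.79²; (x + 11.5)² + (y − 131.6)² = 212.38².
Subtracting the PKD equation from the MCB and RCM equations removes the quadratic terms:
-98.0 x − 335.0 y = 28705.60
-23.0 x + 263.2 y = -10420.02
Solving the 2×2 system: x ≈ -121.3, y ≈ -50.2 km.

-121.3 km east, -50.2 km north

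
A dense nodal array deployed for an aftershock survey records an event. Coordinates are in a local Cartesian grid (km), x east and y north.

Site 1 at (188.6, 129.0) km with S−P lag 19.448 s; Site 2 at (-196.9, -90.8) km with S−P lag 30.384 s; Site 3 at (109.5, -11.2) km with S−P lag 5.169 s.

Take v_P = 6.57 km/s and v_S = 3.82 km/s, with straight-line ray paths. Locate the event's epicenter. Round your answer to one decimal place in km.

(64.3, 2.3)

Distance from S−P lag: d = Δt · v_P v_S / (v_P − v_S) = Δt · (6.57·3.82)/(6.57−3.82) ≈ 9.1263·Δt.
So d_Site 1 = 177.49, d_Site 2 = 277.29, d_Site 3 = 47.17 km.
Circle about each station: (x − 188.6)² + (y − 129.0)² = 177.49²; (x + 196.9)² + (y + 90.8)² = 277.29²; (x − 109.5)² + (y + 11.2)² = 47.17².
Subtracting pairs of circle equations eliminates x²+y² and gives linear equations (the radical axes):
-771.0 x − 439.6 y = -50583.75
-158.2 x − 280.4 y = -10817.58
Solving the 2×2 system: x ≈ 64.3, y ≈ 2.3 km.
Check against Site 1 (with the unrounded x, y): √((x − 188.6)²+(y − 129.0)²) = 177.49 ≈ 177.49 km. ✓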